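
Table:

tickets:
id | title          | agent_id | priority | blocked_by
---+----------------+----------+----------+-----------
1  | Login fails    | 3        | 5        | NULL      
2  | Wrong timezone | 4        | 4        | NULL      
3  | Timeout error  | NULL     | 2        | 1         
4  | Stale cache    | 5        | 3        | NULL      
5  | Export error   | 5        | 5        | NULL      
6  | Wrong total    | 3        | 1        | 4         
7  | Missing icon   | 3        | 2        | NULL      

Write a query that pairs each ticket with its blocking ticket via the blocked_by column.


This is a self-join: tickets is joined to a second copy of itself, matching each row's blocked_by to another row's id. Use LEFT JOIN so rows with blocked_by=NULL are kept.
  - ticket 1 (Login fails): blocked_by=NULL -> NULL
  - ticket 2 (Wrong timezone): blocked_by=NULL -> NULL
  - ticket 3 (Timeout error): blocked_by=1 -> Login fails
  - ticket 4 (Stale cache): blocked_by=NULL -> NULL
  - ticket 5 (Export error): blocked_by=NULL -> NULL
  - ticket 6 (Wrong total): blocked_by=4 -> Stale cache
  - ticket 7 (Missing icon): blocked_by=NULL -> NULL

SQL:
SELECT a.title AS item, b.title AS blocked_by
FROM tickets a
LEFT JOIN tickets b ON a.blocked_by = b.id

Result:
item           | blocked_by 
---------------+------------
Login fails    | NULL       
Wrong timezone | NULL       
Timeout error  | Login fails
Stale cache    | NULL       
Export error   | NULL       
Wrong total    | Stale cache
Missing icon   | NULL       


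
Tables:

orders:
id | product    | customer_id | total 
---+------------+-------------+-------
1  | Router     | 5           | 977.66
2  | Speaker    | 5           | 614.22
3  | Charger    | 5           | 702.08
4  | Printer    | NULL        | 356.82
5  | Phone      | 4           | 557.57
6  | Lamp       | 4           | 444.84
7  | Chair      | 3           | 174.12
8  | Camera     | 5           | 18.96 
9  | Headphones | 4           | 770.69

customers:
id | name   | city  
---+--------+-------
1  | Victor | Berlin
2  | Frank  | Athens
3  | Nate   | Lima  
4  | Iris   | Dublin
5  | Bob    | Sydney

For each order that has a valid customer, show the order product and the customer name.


INNER JOIN keeps only orders rows whose customer_id matches an id in customers. Walk through each order:
  - order 1 (Router): customer_id=5 -> matches Bob
  - order 2 (Speaker): customer_id=5 -> matches Bob
  - order 3 (Charger): customer_id=5 -> matches Bob
  - order 4 (Printer): customer_id=NULL, no match -> dropped
  - order 5 (Phone): customer_id=4 -> matches Iris
  - order 6 (Lamp): customer_id=4 -> matches Iris
  - order 7 (Chair): customer_id=3 -> matches Nate
  - order 8 (Camera): customer_id=5 -> matches Bob
  - order 9 (Headphones): customer_id=4 -> matches Iris
So 1 of 9 rows is dropped.

SQL:
SELECT a.product, b.name AS customer
FROM orders a
INNER JOIN customers b ON a.customer_id = b.id

Result:
product    | customer
-----------+---------
Router     | Bob     
Speaker    | Bob     
Charger    | Bob     
Phone      | Iris    
Lamp       | Iris    
Chair      | Nate    
Camera     | Bob     
Headphones | Iris    


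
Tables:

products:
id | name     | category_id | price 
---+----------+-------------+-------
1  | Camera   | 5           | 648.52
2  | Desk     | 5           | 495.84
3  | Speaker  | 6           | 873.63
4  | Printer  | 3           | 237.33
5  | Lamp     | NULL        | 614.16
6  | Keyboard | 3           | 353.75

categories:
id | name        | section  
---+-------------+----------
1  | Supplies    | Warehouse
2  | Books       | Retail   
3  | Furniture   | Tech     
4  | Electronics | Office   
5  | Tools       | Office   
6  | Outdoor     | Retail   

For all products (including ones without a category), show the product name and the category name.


LEFT JOIN keeps every row from products (the left table); where category_id has no match in categories, the category columns become NULL. Walk through each product:
  - product 1 (Camera): category_id=5 -> matches Tools
  - product 2 (Desk): category_id=5 -> matches Tools
  - product 3 (Speaker): category_id=6 -> matches Outdoor
  - product 4 (Printer): category_id=3 -> matches Furniture
  - product 5 (Lamp): category_id=NULL, no match -> kept with NULL
  - product 6 (Keyboard): category_id=3 -> matches Furniture
All 6 rows appear; 1 has NULL category.

SQL:
SELECT a.name, b.name AS category
FROM products a
LEFT JOIN categories b ON a.category_id = b.id

Result:
name     | category 
---------+----------
Camera   | Tools    
Desk     | Tools    
Speaker  | Outdoor  
Printer  | Furniture
Lamp     | NULL     
Keyboard | Furniture


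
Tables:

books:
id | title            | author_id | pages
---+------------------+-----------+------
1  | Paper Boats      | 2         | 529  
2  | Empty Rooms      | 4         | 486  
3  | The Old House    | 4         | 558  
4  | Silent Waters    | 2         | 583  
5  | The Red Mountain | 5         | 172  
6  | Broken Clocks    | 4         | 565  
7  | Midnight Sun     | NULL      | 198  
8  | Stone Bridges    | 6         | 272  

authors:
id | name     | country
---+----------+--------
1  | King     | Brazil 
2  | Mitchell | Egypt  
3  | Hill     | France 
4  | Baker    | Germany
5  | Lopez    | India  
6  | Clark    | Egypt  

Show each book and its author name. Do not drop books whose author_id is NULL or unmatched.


LEFT JOIN keeps every row from books (the left table); where author_id has no match in authors, the author columns become NULL. Walk through each book:
  - book 1 (Paper Boats): author_id=2 -> matches Mitchell
  - book 2 (Empty Rooms): author_id=4 -> matches Baker
  - book 3 (The Old House): author_id=4 -> matches Baker
  - book 4 (Silent Waters): author_id=2 -> matches Mitchell
  - book 5 (The Red Mountain): author_id=5 -> matches Lopez
  - book 6 (Broken Clocks): author_id=4 -> matches Baker
  - book 7 (Midnight Sun): author_id=NULL, no match -> kept with NULL
  - book 8 (Stone Bridges): author_id=6 -> matches Clark
All 8 rows appear; 1 has NULL author.

SQL:
SELECT a.title, b.name AS author
FROM books a
LEFT JOIN authors b ON a.author_id = b.id

Result:
title            | author  
-----------------+---------
Paper Boats      | Mitchell
Empty Rooms      | Baker   
The Old House    | Baker   
Silent Waters    | Mitchell
The Red Mountain | Lopez   
Broken Clocks    | Baker   
Midnight Sun     | NULL    
Stone Bridges    | Clark   


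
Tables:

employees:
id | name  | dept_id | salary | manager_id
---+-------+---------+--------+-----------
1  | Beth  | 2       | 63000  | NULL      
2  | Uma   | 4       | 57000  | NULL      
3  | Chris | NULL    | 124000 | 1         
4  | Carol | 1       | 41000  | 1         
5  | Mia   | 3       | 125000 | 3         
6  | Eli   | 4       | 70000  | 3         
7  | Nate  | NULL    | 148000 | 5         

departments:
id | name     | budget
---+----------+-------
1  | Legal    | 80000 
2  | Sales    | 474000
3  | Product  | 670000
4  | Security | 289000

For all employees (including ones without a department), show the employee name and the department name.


LEFT JOIN keeps every row from employees (the left table); where dept_id has no match in departments, the department columns become NULL. Walk through each employee:
  - employee 1 (Beth): dept_id=2 -> matches Sales
  - employee 2 (Uma): dept_id=4 -> matches Security
  - employee 3 (Chris): dept_id=NULL, no match -> kept with NULL
  - employee 4 (Carol): dept_id=1 -> matches Legal
  - employee 5 (Mia): dept_id=3 -> matches Product
  - employee 6 (Eli): dept_id=4 -> matches Security
  - employee 7 (Nate): dept_id=NULL, no match -> kept with NULL
All 7 rows appear; 2 have NULL department.

SQL:
SELECT a.name, b.name AS department
FROM employees a
LEFT JOIN departments b ON a.dept_id = b.id

Result:
name  | department
------+-----------
Beth  | Sales     
Uma   | Security  
Chris | NULL      
Carol | Legal     
Mia   | Product   
Eli   | Security  
Nate  | NULL      


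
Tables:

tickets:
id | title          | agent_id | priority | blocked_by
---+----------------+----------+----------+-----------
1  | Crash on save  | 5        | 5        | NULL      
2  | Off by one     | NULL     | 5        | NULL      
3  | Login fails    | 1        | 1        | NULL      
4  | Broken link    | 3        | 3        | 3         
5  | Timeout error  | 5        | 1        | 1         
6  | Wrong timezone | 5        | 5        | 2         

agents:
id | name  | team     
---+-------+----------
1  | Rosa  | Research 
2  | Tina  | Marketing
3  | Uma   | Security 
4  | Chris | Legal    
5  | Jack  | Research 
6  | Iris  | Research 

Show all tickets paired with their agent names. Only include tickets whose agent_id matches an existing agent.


INNER JOIN keeps only tickets rows whose agent_id matches an id in agents. Walk through each ticket:
  - ticket 1 (Crash on save): agent_id=5 -> matches Jack
  - ticket 2 (Off by one): agent_id=NULL, no match -> dropped
  - ticket 3 (Login fails): agent_id=1 -> matches Rosa
  - ticket 4 (Broken link): agent_id=3 -> matches Uma
  - ticket 5 (Timeout error): agent_id=5 -> matches Jack
  - ticket 6 (Wrong timezone): agent_id=5 -> matches Jack
So 1 of 6 rows is dropped.

SQL:
SELECT a.title, b.name AS agent
FROM tickets a
INNER JOIN agents b ON a.agent_id = b.id

Result:
title          | agent
---------------+------
Crash on save  | Jack 
Login fails    | Rosa 
Broken link    | Uma  
Timeout error  | Jack 
Wrong timezone | Jack 


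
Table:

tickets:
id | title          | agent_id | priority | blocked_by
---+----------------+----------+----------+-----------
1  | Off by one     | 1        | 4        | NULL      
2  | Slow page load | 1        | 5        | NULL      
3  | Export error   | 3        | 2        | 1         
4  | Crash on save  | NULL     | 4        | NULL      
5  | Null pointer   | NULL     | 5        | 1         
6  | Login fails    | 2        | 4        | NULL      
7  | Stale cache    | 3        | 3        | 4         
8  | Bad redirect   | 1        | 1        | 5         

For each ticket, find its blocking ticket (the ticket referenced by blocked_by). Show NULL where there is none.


This is a self-join: tickets is joined to a second copy of itself, matching each row's blocked_by to another row's id. Use LEFT JOIN so rows with blocked_by=NULL are kept.
  - ticket 1 (Off by one): blocked_by=NULL -> NULL
  - ticket 2 (Slow page load): blocked_by=NULL -> NULL
  - ticket 3 (Export error): blocked_by=1 -> Off by one
  - ticket 4 (Crash on save): blocked_by=NULL -> NULL
  - ticket 5 (Null pointer): blocked_by=1 -> Off by one
  - ticket 6 (Login fails): blocked_by=NULL -> NULL
  - ticket 7 (Stale cache): blocked_by=4 -> Crash on save
  - ticket 8 (Bad redirect): blocked_by=5 -> Null pointer

SQL:
SELECT a.title AS item, b.title AS blocked_by
FROM tickets a
LEFT JOIN tickets b ON a.blocked_by = b.id

Result:
item           | blocked_by   
---------------+--------------
Off by one     | NULL         
Slow page load | NULL         
Export error   | Off by one   
Crash on save  | NULL         
Null pointer   | Off by one   
Login fails    | NULL         
Stale cache    | Crash on save
Bad redirect   | Null pointer 


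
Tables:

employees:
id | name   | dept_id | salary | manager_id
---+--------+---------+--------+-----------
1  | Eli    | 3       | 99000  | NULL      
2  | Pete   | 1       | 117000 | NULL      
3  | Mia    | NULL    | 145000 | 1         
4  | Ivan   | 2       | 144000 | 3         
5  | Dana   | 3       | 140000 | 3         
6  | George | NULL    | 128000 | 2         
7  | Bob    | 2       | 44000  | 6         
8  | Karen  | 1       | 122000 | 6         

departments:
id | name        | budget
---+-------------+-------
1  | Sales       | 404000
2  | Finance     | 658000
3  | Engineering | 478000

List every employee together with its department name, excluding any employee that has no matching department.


INNER JOIN keeps only employees rows whose dept_id matches an id in departments. Walk through each employee:
  - employee 1 (Eli): dept_id=3 -> matches Engineering
  - employee 2 (Pete): dept_id=1 -> matches Sales
  - employee 3 (Mia): dept_id=NULL, no match -> dropped
  - employee 4 (Ivan): dept_id=2 -> matches Finance
  - employee 5 (Dana): dept_id=3 -> matches Engineering
  - employee 6 (George): dept_id=NULL, no match -> dropped
  - employee 7 (Bob): dept_id=2 -> matches Finance
  - employee 8 (Karen): dept_id=1 -> matches Sales
So 2 of 8 rows are dropped.

SQL:
SELECT a.name, b.name AS department
FROM employees a
INNER JOIN departments b ON a.dept_id = b.id

Result:
name  | department 
------+------------
Eli   | Engineering
Pete  | Sales      
Ivan  | Finance    
Dana  | Engineering
Bob   | Finance    
Karen | Sales      


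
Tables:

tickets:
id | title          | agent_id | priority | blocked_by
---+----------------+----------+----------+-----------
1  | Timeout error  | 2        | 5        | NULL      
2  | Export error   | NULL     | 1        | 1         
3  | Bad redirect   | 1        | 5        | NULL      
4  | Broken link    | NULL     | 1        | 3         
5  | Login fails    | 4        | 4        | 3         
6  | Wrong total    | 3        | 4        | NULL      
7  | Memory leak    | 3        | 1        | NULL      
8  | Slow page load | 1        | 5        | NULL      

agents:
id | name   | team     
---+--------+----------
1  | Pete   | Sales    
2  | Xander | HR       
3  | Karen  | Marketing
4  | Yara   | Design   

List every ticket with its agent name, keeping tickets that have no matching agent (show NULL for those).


LEFT JOIN keeps every row from tickets (the left table); where agent_id has no match in agents, the agent columns become NULL. Walk through each ticket:
  - ticket 1 (Timeout error): agent_id=2 -> matches Xander
  - ticket 2 (Export error): agent_id=NULL, no match -> kept with NULL
  - ticket 3 (Bad redirect): agent_id=1 -> matches Pete
  - ticket 4 (Broken link): agent_id=NULL, no match -> kept with NULL
  - ticket 5 (Login fails): agent_id=4 -> matches Yara
  - ticket 6 (Wrong total): agent_id=3 -> matches Karen
  - ticket 7 (Memory leak): agent_id=3 -> matches Karen
  - ticket 8 (Slow page load): agent_id=1 -> matches Pete
All 8 rows appear; 2 have NULL agent.

SQL:
SELECT a.title, b.name AS agent
FROM tickets a
LEFT JOIN agents b ON a.agent_id = b.id

Result:
title          | agent 
---------------+-------
Timeout error  | Xander
Export error   | NULL  
Bad redirect   | Pete  
Broken link    | NULL  
Login fails    | Yara  
Wrong total    | Karen 
Memory leak    | Karen 
Slow page load | Pete  


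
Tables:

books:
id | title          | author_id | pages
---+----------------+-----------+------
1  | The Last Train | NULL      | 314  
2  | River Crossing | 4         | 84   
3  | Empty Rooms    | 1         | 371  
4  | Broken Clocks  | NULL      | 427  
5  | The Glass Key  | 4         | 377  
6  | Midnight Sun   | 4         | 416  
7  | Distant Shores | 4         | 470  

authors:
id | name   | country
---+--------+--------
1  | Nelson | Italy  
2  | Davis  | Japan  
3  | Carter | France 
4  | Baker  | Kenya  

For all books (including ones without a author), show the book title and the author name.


LEFT JOIN keeps every row from books (the left table); where author_id has no match in authors, the author columns become NULL. Walk through each book:
  - book 1 (The Last Train): author_id=NULL, no match -> kept with NULL
  - book 2 (River Crossing): author_id=4 -> matches Baker
  - book 3 (Empty Rooms): author_id=1 -> matches Nelson
  - book 4 (Broken Clocks): author_id=NULL, no match -> kept with NULL
  - book 5 (The Glass Key): author_id=4 -> matches Baker
  - book 6 (Midnight Sun): author_id=4 -> matches Baker
  - book 7 (Distant Shores): author_id=4 -> matches Baker
All 7 rows appear; 2 have NULL author.

SQL:
SELECT a.title, b.name AS author
FROM books a
LEFT JOIN authors b ON a.author_id = b.id

Result:
title          | author
---------------+-------
The Last Train | NULL  
River Crossing | Baker 
Empty Rooms    | Nelson
Broken Clocks  | NULL  
The Glass Key  | Baker 
Midnight Sun   | Baker 
Distant Shores | Baker 


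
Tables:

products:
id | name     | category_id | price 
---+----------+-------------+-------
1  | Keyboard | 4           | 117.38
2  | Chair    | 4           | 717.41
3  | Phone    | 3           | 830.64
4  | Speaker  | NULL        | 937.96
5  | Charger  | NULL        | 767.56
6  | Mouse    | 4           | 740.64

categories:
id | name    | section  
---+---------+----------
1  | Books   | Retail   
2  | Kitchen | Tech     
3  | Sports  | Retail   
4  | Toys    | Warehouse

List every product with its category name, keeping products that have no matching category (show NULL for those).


LEFT JOIN keeps every row from products (the left table); where category_id has no match in categories, the category columns become NULL. Walk through each product:
  - product 1 (Keyboard): category_id=4 -> matches Toys
  - product 2 (Chair): category_id=4 -> matches Toys
  - product 3 (Phone): category_id=3 -> matches Sports
  - product 4 (Speaker): category_id=NULL, no match -> kept with NULL
  - product 5 (Charger): category_id=NULL, no match -> kept with NULL
  - product 6 (Mouse): category_id=4 -> matches Toys
All 6 rows appear; 2 have NULL category.

SQL:
SELECT a.name, b.name AS category
FROM products a
LEFT JOIN categories b ON a.category_id = b.id

Result:
name     | category
---------+---------
Keyboard | Toys    
Chair    | Toys    
Phone    | Sports  
Speaker  | NULL    
Charger  | NULL    
Mouse    | Toys    


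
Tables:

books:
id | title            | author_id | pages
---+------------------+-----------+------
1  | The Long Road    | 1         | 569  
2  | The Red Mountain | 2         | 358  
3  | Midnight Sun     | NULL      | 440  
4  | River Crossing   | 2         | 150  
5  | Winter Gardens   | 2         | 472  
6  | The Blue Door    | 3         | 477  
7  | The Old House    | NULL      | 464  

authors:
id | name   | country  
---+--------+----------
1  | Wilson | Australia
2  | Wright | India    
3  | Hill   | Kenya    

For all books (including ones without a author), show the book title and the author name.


LEFT JOIN keeps every row from books (the left table); where author_id has no match in authors, the author columns become NULL. Walk through each book:
  - book 1 (The Long Road): author_id=1 -> matches Wilson
  - book 2 (The Red Mountain): author_id=2 -> matches Wright
  - book 3 (Midnight Sun): author_id=NULL, no match -> kept with NULL
  - book 4 (River Crossing): author_id=2 -> matches Wright
  - book 5 (Winter Gardens): author_id=2 -> matches Wright
  - book 6 (The Blue Door): author_id=3 -> matches Hill
  - book 7 (The Old House): author_id=NULL, no match -> kept with NULL
All 7 rows appear; 2 have NULL author.

SQL:
SELECT a.title, b.name AS author
FROM books a
LEFT JOIN authors b ON a.author_id = b.id

Result:
title            | author
-----------------+-------
The Long Road    | Wilson
The Red Mountain | Wright
Midnight Sun     | NULL  
River Crossing   | Wright
Winter Gardens   | Wright
The Blue Door    | Hill  
The Old House    | NULL  


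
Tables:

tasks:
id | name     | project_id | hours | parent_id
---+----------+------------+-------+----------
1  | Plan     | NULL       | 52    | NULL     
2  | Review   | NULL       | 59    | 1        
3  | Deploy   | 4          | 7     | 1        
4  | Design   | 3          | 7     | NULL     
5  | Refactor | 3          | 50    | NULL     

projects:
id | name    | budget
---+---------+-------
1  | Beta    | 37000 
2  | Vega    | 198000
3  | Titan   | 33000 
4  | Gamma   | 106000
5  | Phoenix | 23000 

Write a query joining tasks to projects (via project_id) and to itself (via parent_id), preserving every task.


Two LEFT JOINs from the same base table tasks: one to projects via project_id, one to tasks itself via parent_id. Both are LEFT so every task is preserved.
Match against projects:
  - task 1 (Plan): project_id=NULL, no match -> kept with NULL
  - task 2 (Review): project_id=NULL, no match -> kept with NULL
  - task 3 (Deploy): project_id=4 -> matches Gamma
  - task 4 (Design): project_id=3 -> matches Titan
  - task 5 (Refactor): project_id=3 -> matches Titan
Match against tasks (self):
  - task 1 (Plan): parent_id=NULL -> NULL
  - task 2 (Review): parent_id=1 -> Plan
  - task 3 (Deploy): parent_id=1 -> Plan
  - task 4 (Design): parent_id=NULL -> NULL
  - task 5 (Refactor): parent_id=NULL -> NULL

SQL:
SELECT a.name, b.name AS project, c.name AS parent
FROM tasks a
LEFT JOIN projects b ON a.project_id = b.id
LEFT JOIN tasks c ON a.parent_id = c.id

Result:
name     | project | parent
---------+---------+-------
Plan     | NULL    | NULL  
Review   | NULL    | Plan  
Deploy   | Gamma   | Plan  
Design   | Titan   | NULL  
Refactor | Titan   | NULL  


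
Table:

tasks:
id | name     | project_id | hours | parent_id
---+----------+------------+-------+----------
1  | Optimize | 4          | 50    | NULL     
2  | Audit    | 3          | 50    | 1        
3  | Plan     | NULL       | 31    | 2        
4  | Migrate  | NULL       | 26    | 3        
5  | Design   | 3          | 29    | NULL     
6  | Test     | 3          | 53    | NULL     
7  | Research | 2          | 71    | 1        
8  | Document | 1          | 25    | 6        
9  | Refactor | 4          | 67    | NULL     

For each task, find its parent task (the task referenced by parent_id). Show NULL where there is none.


This is a self-join: tasks is joined to a second copy of itself, matching each row's parent_id to another row's id. Use LEFT JOIN so rows with parent_id=NULL are kept.
  - task 1 (Optimize): parent_id=NULL -> NULL
  - task 2 (Audit): parent_id=1 -> Optimize
  - task 3 (Plan): parent_id=2 -> Audit
  - task 4 (Migrate): parent_id=3 -> Plan
  - task 5 (Design): parent_id=NULL -> NULL
  - task 6 (Test): parent_id=NULL -> NULL
  - task 7 (Research): parent_id=1 -> Optimize
  - task 8 (Document): parent_id=6 -> Test
  - task 9 (Refactor): parent_id=NULL -> NULL

SQL:
SELECT a.name AS item, b.name AS parent
FROM tasks a
LEFT JOIN tasks b ON a.parent_id = b.id

Result:
item     | parent  
---------+---------
Optimize | NULL    
Audit    | Optimize
Plan     | Audit   
Migrate  | Plan    
Design   | NULL    
Test     | NULL    
Research | Optimize
Document | Test    
Refactor | NULL    


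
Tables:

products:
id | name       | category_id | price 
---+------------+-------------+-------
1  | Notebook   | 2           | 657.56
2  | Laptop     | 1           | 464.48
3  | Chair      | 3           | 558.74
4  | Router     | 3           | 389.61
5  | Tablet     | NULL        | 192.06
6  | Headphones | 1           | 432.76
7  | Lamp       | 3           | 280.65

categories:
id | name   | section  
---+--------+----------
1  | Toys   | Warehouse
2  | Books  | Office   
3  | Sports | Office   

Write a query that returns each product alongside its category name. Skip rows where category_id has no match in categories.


INNER JOIN keeps only products rows whose category_id matches an id in categories. Walk through each product:
  - product 1 (Notebook): category_id=2 -> matches Books
  - product 2 (Laptop): category_id=1 -> matches Toys
  - product 3 (Chair): category_id=3 -> matches Sports
  - product 4 (Router): category_id=3 -> matches Sports
  - product 5 (Tablet): category_id=NULL, no match -> dropped
  - product 6 (Headphones): category_id=1 -> matches Toys
  - product 7 (Lamp): category_id=3 -> matches Sports
So 1 of 7 rows is dropped.

SQL:
SELECT a.name, b.name AS category
FROM products a
INNER JOIN categories b ON a.category_id = b.id

Result:
name       | category
-----------+---------
Notebook   | Books   
Laptop     | Toys    
Chair      | Sports  
Router     | Sports  
Headphones | Toys    
Lamp       | Sports  


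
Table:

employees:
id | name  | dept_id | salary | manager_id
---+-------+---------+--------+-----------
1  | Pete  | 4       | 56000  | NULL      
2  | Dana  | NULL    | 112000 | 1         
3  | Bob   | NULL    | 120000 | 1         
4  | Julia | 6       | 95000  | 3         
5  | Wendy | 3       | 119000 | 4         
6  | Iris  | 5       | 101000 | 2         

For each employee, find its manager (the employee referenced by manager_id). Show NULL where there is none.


This is a self-join: employees is joined to a second copy of itself, matching each row's manager_id to another row's id. Use LEFT JOIN so rows with manager_id=NULL are kept.
  - employee 1 (Pete): manager_id=NULL -> NULL
  - employee 2 (Dana): manager_id=1 -> Pete
  - employee 3 (Bob): manager_id=1 -> Pete
  - employee 4 (Julia): manager_id=3 -> Bob
  - employee 5 (Wendy): manager_id=4 -> Julia
  - employee 6 (Iris): manager_id=2 -> Dana

SQL:
SELECT a.name AS item, b.name AS manager
FROM employees a
LEFT JOIN employees b ON a.manager_id = b.id

Result:
item  | manager
------+--------
Pete  | NULL   
Dana  | Pete   
Bob   | Pete   
Julia | Bob    
Wendy | Julia  
Iris  | Dana   


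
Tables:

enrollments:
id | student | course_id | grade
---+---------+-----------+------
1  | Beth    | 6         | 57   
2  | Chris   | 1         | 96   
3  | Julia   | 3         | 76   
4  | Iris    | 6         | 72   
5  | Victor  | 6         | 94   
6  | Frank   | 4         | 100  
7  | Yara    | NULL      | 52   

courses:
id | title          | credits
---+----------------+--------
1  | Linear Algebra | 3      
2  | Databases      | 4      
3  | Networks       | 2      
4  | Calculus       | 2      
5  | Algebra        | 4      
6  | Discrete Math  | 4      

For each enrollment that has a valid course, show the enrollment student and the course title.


INNER JOIN keeps only enrollments rows whose course_id matches an id in courses. Walk through each enrollment:
  - enrollment 1 (Beth): course_id=6 -> matches Discrete Math
  - enrollment 2 (Chris): course_id=1 -> matches Linear Algebra
  - enrollment 3 (Julia): course_id=3 -> matches Networks
  - enrollment 4 (Iris): course_id=6 -> matches Discrete Math
  - enrollment 5 (Victor): course_id=6 -> matches Discrete Math
  - enrollment 6 (Frank): course_id=4 -> matches Calculus
  - enrollment 7 (Yara): course_id=NULL, no match -> dropped
So 1 of 7 rows is dropped.

SQL:
SELECT a.student, b.title AS course
FROM enrollments a
INNER JOIN courses b ON a.course_id = b.id

Result:
student | course        
--------+---------------
Beth    | Discrete Math 
Chris   | Linear Algebra
Julia   | Networks      
Iris    | Discrete Math 
Victor  | Discrete Math 
Frank   | Calculus      


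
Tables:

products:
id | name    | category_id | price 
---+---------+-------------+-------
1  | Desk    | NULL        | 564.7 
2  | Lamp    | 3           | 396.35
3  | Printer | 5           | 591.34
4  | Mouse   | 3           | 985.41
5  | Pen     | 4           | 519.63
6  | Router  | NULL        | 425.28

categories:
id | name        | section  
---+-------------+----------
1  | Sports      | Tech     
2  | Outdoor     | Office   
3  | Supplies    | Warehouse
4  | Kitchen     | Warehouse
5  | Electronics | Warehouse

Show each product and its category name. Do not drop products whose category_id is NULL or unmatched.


LEFT JOIN keeps every row from products (the left table); where category_id has no match in categories, the category columns become NULL. Walk through each product:
  - product 1 (Desk): category_id=NULL, no match -> kept with NULL
  - product 2 (Lamp): category_id=3 -> matches Supplies
  - product 3 (Printer): category_id=5 -> matches Electronics
  - product 4 (Mouse): category_id=3 -> matches Supplies
  - product 5 (Pen): category_id=4 -> matches Kitchen
  - product 6 (Router): category_id=NULL, no match -> kept with NULL
All 6 rows appear; 2 have NULL category.

SQL:
SELECT a.name, b.name AS category
FROM products a
LEFT JOIN categories b ON a.category_id = b.id

Result:
name    | category   
--------+------------
Desk    | NULL       
Lamp    | Supplies   
Printer | Electronics
Mouse   | Supplies   
Pen     | Kitchen    
Router  | NULL       


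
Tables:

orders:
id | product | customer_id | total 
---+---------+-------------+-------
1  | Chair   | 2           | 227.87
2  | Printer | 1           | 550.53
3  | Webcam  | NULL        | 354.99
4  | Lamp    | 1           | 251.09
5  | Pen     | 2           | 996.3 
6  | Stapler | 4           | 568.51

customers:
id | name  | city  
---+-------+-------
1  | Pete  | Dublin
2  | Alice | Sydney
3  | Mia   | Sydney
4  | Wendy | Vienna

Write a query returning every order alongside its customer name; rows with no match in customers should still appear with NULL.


LEFT JOIN keeps every row from orders (the left table); where customer_id has no match in customers, the customer columns become NULL. Walk through each order:
  - order 1 (Chair): customer_id=2 -> matches Alice
  - order 2 (Printer): customer_id=1 -> matches Pete
  - order 3 (Webcam): customer_id=NULL, no match -> kept with NULL
  - order 4 (Lamp): customer_id=1 -> matches Pete
  - order 5 (Pen): customer_id=2 -> matches Alice
  - order 6 (Stapler): customer_id=4 -> matches Wendy
All 6 rows appear; 1 has NULL customer.

SQL:
SELECT a.product, b.name AS customer
FROM orders a
LEFT JOIN customers b ON a.customer_id = b.id

Result:
product | customer
--------+---------
Chair   | Alice   
Printer | Pete    
Webcam  | NULL    
Lamp    | Pete    
Pen     | Alice   
Stapler | Wendy   


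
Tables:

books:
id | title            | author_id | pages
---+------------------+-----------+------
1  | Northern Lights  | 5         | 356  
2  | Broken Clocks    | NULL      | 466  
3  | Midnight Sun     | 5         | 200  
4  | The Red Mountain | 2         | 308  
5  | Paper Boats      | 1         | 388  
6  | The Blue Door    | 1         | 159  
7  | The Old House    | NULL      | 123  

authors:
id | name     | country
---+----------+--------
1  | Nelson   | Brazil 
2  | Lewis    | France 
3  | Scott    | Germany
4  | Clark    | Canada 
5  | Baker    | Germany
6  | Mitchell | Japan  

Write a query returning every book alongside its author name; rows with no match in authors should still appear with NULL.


LEFT JOIN keeps every row from books (the left table); where author_id has no match in authors, the author columns become NULL. Walk through each book:
  - book 1 (Northern Lights): author_id=5 -> matches Baker
  - book 2 (Broken Clocks): author_id=NULL, no match -> kept with NULL
  - book 3 (Midnight Sun): author_id=5 -> matches Baker
  - book 4 (The Red Mountain): author_id=2 -> matches Lewis
  - book 5 (Paper Boats): author_id=1 -> matches Nelson
  - book 6 (The Blue Door): author_id=1 -> matches Nelson
  - book 7 (The Old House): author_id=NULL, no match -> kept with NULL
All 7 rows appear; 2 have NULL author.

SQL:
SELECT a.title, b.name AS author
FROM books a
LEFT JOIN authors b ON a.author_id = b.id

Result:
title            | author
-----------------+-------
Northern Lights  | Baker 
Broken Clocks    | NULL  
Midnight Sun     | Baker 
The Red Mountain | Lewis 
Paper Boats      | Nelson
The Blue Door    | Nelson
The Old House    | NULL  


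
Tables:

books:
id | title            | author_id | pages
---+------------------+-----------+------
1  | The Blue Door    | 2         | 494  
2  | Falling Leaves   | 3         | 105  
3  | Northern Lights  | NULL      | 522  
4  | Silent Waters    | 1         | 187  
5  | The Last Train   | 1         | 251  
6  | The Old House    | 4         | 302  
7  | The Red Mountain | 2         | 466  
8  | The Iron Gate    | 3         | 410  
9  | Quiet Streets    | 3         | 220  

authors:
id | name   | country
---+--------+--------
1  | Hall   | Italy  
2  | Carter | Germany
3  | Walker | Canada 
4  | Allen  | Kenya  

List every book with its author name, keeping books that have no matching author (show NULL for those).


LEFT JOIN keeps every row from books (the left table); where author_id has no match in authors, the author columns become NULL. Walk through each book:
  - book 1 (The Blue Door): author_id=2 -> matches Carter
  - book 2 (Falling Leaves): author_id=3 -> matches Walker
  - book 3 (Northern Lights): author_id=NULL, no match -> kept with NULL
  - book 4 (Silent Waters): author_id=1 -> matches Hall
  - book 5 (The Last Train): author_id=1 -> matches Hall
  - book 6 (The Old House): author_id=4 -> matches Allen
  - book 7 (The Red Mountain): author_id=2 -> matches Carter
  - book 8 (The Iron Gate): author_id=3 -> matches Walker
  - book 9 (Quiet Streets): author_id=3 -> matches Walker
All 9 rows appear; 1 has NULL author.

SQL:
SELECT a.title, b.name AS author
FROM books a
LEFT JOIN authors b ON a.author_id = b.id

Result:
title            | author
-----------------+-------
The Blue Door    | Carter
Falling Leaves   | Walker
Northern Lights  | NULL  
Silent Waters    | Hall  
The Last Train   | Hall  
The Old House    | Allen 
The Red Mountain | Carter
The Iron Gate    | Walker
Quiet Streets    | Walker


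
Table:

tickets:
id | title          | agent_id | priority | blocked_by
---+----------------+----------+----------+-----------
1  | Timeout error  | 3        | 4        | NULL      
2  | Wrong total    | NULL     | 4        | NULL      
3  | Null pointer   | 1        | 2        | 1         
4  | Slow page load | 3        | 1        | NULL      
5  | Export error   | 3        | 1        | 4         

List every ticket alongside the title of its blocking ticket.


This is a self-join: tickets is joined to a second copy of itself, matching each row's blocked_by to another row's id. Use LEFT JOIN so rows with blocked_by=NULL are kept.
  - ticket 1 (Timeout error): blocked_by=NULL -> NULL
  - ticket 2 (Wrong total): blocked_by=NULL -> NULL
  - ticket 3 (Null pointer): blocked_by=1 -> Timeout error
  - ticket 4 (Slow page load): blocked_by=NULL -> NULL
  - ticket 5 (Export error): blocked_by=4 -> Slow page load

SQL:
SELECT a.title AS item, b.title AS blocked_by
FROM tickets a
LEFT JOIN tickets b ON a.blocked_by = b.id

Result:
item           | blocked_by    
---------------+---------------
Timeout error  | NULL          
Wrong total    | NULL          
Null pointer   | Timeout error 
Slow page load | NULL          
Export error   | Slow page load


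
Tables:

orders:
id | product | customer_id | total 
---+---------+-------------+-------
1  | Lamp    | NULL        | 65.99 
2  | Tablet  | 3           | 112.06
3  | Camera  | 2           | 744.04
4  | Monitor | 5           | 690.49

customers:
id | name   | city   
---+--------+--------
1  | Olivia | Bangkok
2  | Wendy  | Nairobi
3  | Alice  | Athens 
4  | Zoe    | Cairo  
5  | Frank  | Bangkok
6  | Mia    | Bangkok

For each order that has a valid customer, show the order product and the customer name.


INNER JOIN keeps only orders rows whose customer_id matches an id in customers. Walk through each order:
  - order 1 (Lamp): customer_id=NULL, no match -> dropped
  - order 2 (Tablet): customer_id=3 -> matches Alice
  - order 3 (Camera): customer_id=2 -> matches Wendy
  - order 4 (Monitor): customer_id=5 -> matches Frank
So 1 of 4 rows is dropped.

SQL:
SELECT a.product, b.name AS customer
FROM orders a
INNER JOIN customers b ON a.customer_id = b.id

Result:
product | customer
--------+---------
Tablet  | Alice   
Camera  | Wendy   
Monitor | Frank   


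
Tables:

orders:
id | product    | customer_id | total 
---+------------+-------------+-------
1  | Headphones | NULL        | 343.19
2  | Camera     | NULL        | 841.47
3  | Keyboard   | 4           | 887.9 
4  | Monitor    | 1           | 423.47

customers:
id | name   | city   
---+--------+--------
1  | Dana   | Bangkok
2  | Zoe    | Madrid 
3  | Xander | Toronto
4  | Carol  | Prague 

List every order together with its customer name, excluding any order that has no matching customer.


INNER JOIN keeps only orders rows whose customer_id matches an id in customers. Walk through each order:
  - order 1 (Headphones): customer_id=NULL, no match -> dropped
  - order 2 (Camera): customer_id=NULL, no match -> dropped
  - order 3 (Keyboard): customer_id=4 -> matches Carol
  - order 4 (Monitor): customer_id=1 -> matches Dana
So 2 of 4 rows are dropped.

SQL:
SELECT a.product, b.name AS customer
FROM orders a
INNER JOIN customers b ON a.customer_id = b.id

Result:
product  | customer
---------+---------
Keyboard | Carol   
Monitor  | Dana    


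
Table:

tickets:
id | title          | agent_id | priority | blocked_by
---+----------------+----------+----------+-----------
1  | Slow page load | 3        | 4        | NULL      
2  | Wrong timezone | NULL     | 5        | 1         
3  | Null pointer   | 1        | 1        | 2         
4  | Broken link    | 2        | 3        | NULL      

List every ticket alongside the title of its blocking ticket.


This is a self-join: tickets is joined to a second copy of itself, matching each row's blocked_by to another row's id. Use LEFT JOIN so rows with blocked_by=NULL are kept.
  - ticket 1 (Slow page load): blocked_by=NULL -> NULL
  - ticket 2 (Wrong timezone): blocked_by=1 -> Slow page load
  - ticket 3 (Null pointer): blocked_by=2 -> Wrong timezone
  - ticket 4 (Broken link): blocked_by=NULL -> NULL

SQL:
SELECT a.title AS item, b.title AS blocked_by
FROM tickets a
LEFT JOIN tickets b ON a.blocked_by = b.id

Result:
item           | blocked_by    
---------------+---------------
Slow page load | NULL          
Wrong timezone | Slow page load
Null pointer   | Wrong timezone
Broken link    | NULL          


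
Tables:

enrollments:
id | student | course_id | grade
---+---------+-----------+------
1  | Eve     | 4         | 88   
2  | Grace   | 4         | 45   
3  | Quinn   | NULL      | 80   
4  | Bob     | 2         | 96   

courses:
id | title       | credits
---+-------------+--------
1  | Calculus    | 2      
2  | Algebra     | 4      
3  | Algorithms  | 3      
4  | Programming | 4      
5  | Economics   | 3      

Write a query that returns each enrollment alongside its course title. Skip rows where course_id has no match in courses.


INNER JOIN keeps only enrollments rows whose course_id matches an id in courses. Walk through each enrollment:
  - enrollment 1 (Eve): course_id=4 -> matches Programming
  - enrollment 2 (Grace): course_id=4 -> matches Programming
  - enrollment 3 (Quinn): course_id=NULL, no match -> dropped
  - enrollment 4 (Bob): course_id=2 -> matches Algebra
So 1 of 4 rows is dropped.

SQL:
SELECT a.student, b.title AS course
FROM enrollments a
INNER JOIN courses b ON a.course_id = b.id

Result:
student | course     
--------+------------
Eve     | Programming
Grace   | Programming
Bob     | Algebra    


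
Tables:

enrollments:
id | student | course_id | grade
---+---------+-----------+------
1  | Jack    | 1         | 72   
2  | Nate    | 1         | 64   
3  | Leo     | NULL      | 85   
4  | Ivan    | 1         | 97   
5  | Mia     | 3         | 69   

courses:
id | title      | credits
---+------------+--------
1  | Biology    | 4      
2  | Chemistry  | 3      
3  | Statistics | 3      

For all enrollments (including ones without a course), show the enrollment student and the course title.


LEFT JOIN keeps every row from enrollments (the left table); where course_id has no match in courses, the course columns become NULL. Walk through each enrollment:
  - enrollment 1 (Jack): course_id=1 -> matches Biology
  - enrollment 2 (Nate): course_id=1 -> matches Biology
  - enrollment 3 (Leo): course_id=NULL, no match -> kept with NULL
  - enrollment 4 (Ivan): course_id=1 -> matches Biology
  - enrollment 5 (Mia): course_id=3 -> matches Statistics
All 5 rows appear; 1 has NULL course.

SQL:
SELECT a.student, b.title AS course
FROM enrollments a
LEFT JOIN courses b ON a.course_id = b.id

Result:
student | course    
--------+-----------
Jack    | Biology   
Nate    | Biology   
Leo     | NULL      
Ivan    | Biology   
Mia     | Statistics


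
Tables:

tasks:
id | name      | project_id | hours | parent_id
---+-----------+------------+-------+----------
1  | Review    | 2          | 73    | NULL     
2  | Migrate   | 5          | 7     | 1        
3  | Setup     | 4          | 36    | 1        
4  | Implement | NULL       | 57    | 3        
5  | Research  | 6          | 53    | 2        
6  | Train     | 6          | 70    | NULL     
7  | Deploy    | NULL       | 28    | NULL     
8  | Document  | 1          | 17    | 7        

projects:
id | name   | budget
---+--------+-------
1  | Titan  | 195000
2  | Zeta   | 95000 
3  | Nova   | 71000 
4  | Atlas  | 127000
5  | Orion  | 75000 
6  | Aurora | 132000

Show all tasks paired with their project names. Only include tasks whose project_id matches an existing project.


INNER JOIN keeps only tasks rows whose project_id matches an id in projects. Walk through each task:
  - task 1 (Review): project_id=2 -> matches Zeta
  - task 2 (Migrate): project_id=5 -> matches Orion
  - task 3 (Setup): project_id=4 -> matches Atlas
  - task 4 (Implement): project_id=NULL, no match -> dropped
  - task 5 (Research): project_id=6 -> matches Aurora
  - task 6 (Train): project_id=6 -> matches Aurora
  - task 7 (Deploy): project_id=NULL, no match -> dropped
  - task 8 (Document): project_id=1 -> matches Titan
So 2 of 8 rows are dropped.

SQL:
SELECT a.name, b.name AS project
FROM tasks a
INNER JOIN projects b ON a.project_id = b.id

Result:
name     | project
---------+--------
Review   | Zeta   
Migrate  | Orion  
Setup    | Atlas  
Research | Aurora 
Train    | Aurora 
Document | Titan  
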